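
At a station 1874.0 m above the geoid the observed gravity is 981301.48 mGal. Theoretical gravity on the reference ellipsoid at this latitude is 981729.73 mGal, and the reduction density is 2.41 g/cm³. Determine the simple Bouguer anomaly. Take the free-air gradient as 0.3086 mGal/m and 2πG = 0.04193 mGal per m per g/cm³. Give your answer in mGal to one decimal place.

Free-air correction = 0.3086 × 1874.0 = 578.32 mGal
Free-air anomaly = 981301.48 − 981729.73 + (578.32) = 150.07 mGal
Bouguer slab correction = 0.04193 × 2.41 × 1874.0 = 189.37 mGal
Simple Bouguer anomaly = 150.07 − (189.37) = -39.30 mGal

-39.3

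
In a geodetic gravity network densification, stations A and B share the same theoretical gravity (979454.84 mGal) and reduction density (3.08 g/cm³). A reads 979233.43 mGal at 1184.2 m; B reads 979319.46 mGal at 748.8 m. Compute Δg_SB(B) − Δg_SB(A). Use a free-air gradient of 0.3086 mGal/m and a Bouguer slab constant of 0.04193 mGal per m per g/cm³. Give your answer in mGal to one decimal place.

7.9

Δg_SB(A) = 979233.43 − 979454.84 + 0.3086×1184.2 − 0.04193×3.08×1184.2 = -8.90 mGal
Δg_SB(B) = 979319.46 − 979454.84 + 0.3086×748.8 − 0.04193×3.08×748.8 = -1.00 mGal
Difference = -1.00 − (-8.90) = 7.90 mGal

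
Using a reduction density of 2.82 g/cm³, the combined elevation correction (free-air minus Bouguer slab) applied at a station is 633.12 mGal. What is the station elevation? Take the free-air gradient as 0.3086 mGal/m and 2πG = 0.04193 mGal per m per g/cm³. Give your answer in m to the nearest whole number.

3326

Combined gradient = 0.3086 − 0.04193 × 2.82 = 0.1903574 mGal/m
h = 633.12 / 0.1903574 = 3325.95 m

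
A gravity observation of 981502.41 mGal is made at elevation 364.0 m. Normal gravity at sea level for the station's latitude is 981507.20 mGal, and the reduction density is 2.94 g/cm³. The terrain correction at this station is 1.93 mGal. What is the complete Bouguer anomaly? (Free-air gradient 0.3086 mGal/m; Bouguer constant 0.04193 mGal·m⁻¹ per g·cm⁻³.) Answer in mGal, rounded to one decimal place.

Free-air correction = 0.3086 × 364.0 = 112.33 mGal
Free-air anomaly = 981502.41 − 981507.20 + (112.33) = 107.54 mGal
Bouguer slab correction = 0.04193 × 2.94 × 364.0 = 44.87 mGal
Simple Bouguer anomaly = 107.54 − (44.87) = 62.67 mGal
Complete Bouguer anomaly = 62.67 + 1.93 = 64.60 mGal

64.6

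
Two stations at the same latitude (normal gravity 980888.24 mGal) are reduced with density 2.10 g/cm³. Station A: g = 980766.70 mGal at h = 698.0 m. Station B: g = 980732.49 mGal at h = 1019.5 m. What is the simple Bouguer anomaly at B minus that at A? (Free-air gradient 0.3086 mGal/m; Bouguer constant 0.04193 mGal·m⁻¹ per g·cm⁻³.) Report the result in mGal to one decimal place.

36.7

Δg_SB(A) = 980766.70 − 980888.24 + 0.3086×698.0 − 0.04193×2.10×698.0 = 32.40 mGal
Δg_SB(B) = 980732.49 − 980888.24 + 0.3086×1019.5 − 0.04193×2.10×1019.5 = 69.10 mGal
Difference = 69.10 − (32.40) = 36.70 mGal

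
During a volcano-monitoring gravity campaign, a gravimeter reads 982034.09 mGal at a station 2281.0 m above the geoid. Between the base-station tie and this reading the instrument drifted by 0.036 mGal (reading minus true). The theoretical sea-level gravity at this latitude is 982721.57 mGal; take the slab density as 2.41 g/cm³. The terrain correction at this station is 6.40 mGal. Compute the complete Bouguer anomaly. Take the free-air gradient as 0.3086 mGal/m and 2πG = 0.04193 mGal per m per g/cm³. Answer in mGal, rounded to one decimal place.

-207.7

Drift-corrected reading = 982034.09 − (0.036) = 982034.054 mGal
Free-air correction = 0.3086 × 2281.0 = 703.92 mGal
Free-air anomaly = 982034.054 − 982721.57 + (703.92) = 16.404 mGal
Bouguer slab correction = 0.04193 × 2.41 × 2281.0 = 230.50 mGal
Simple Bouguer anomaly = 16.404 − (230.50) = -214.096 mGal
Complete Bouguer anomaly = -214.096 + 6.40 = -207.696 mGal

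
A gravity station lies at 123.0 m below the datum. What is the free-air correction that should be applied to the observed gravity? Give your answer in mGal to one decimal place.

Free-air correction = 0.3086 × -123.0 = -38.0 mGal

-38.0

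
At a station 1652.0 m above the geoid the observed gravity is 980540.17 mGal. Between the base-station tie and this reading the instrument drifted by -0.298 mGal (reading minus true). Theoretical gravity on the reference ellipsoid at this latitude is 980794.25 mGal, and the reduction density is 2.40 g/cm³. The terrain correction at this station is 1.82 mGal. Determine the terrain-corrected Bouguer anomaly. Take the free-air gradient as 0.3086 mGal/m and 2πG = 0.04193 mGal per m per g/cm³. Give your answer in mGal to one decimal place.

91.6

Drift-corrected reading = 980540.17 − (-0.298) = 980540.468 mGal
Free-air correction = 0.3086 × 1652.0 = 509.81 mGal
Free-air anomaly = 980540.468 − 980794.25 + (509.81) = 256.028 mGal
Bouguer slab correction = 0.04193 × 2.40 × 1652.0 = 166.24 mGal
Simple Bouguer anomaly = 256.028 − (166.24) = 89.788 mGal
Complete Bouguer anomaly = 89.788 + 1.82 = 91.608 mGal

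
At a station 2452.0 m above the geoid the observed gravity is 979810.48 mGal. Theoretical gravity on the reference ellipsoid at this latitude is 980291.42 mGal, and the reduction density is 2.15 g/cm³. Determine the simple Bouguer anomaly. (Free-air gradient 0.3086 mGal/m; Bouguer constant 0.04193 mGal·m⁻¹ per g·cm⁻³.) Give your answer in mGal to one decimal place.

Free-air correction = 0.3086 × 2452.0 = 756.69 mGal
Free-air anomaly = 979810.48 − 980291.42 + (756.69) = 275.75 mGal
Bouguer slab correction = 0.04193 × 2.15 × 2452.0 = 221.05 mGal
Simple Bouguer anomaly = 275.75 − (221.05) = 54.70 mGal

54.7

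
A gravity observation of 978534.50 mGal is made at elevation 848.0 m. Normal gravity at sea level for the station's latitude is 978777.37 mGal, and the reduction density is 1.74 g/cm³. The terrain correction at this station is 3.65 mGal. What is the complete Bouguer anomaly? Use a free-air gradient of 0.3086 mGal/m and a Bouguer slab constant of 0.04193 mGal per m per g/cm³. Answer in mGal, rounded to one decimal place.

Free-air correction = 0.3086 × 848.0 = 261.69 mGal
Free-air anomaly = 978534.50 − 978777.37 + (261.69) = 18.82 mGal
Bouguer slab correction = 0.04193 × 1.74 × 848.0 = 61.87 mGal
Simple Bouguer anomaly = 18.82 − (61.87) = -43.05 mGal
Complete Bouguer anomaly = -43.05 + 3.65 = -39.40 mGal

-39.4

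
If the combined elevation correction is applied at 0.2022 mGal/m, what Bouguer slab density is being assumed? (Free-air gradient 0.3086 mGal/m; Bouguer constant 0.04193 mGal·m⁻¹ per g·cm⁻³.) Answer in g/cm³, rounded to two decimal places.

0.2022 = 0.3086 − 0.04193 × ρ
ρ = (0.3086 − 0.2022) / 0.04193 = 2.54 g/cm³

2.54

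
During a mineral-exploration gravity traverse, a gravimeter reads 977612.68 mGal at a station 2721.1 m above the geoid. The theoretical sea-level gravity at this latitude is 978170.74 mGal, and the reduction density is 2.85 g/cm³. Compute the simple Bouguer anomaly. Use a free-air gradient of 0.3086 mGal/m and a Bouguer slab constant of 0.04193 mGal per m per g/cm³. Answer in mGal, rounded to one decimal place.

Free-air correction = 0.3086 × 2721.1 = 839.73 mGal
Free-air anomaly = 977612.68 − 978170.74 + (839.73) = 281.67 mGal
Bouguer slab correction = 0.04193 × 2.85 × 2721.1 = 325.17 mGal
Simple Bouguer anomaly = 281.67 − (325.17) = -43.50 mGal

-43.5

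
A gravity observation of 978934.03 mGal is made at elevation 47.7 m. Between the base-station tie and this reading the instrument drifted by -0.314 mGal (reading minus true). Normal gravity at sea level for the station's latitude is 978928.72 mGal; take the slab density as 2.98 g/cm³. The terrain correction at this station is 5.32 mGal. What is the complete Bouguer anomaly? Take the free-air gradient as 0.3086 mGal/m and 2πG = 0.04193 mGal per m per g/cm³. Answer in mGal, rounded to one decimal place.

19.7

Drift-corrected reading = 978934.03 − (-0.314) = 978934.344 mGal
Free-air correction = 0.3086 × 47.7 = 14.72 mGal
Free-air anomaly = 978934.344 − 978928.72 + (14.72) = 20.344 mGal
Bouguer slab correction = 0.04193 × 2.98 × 47.7 = 5.96 mGal
Simple Bouguer anomaly = 20.344 − (5.96) = 14.384 mGal
Complete Bouguer anomaly = 14.384 + 5.32 = 19.704 mGal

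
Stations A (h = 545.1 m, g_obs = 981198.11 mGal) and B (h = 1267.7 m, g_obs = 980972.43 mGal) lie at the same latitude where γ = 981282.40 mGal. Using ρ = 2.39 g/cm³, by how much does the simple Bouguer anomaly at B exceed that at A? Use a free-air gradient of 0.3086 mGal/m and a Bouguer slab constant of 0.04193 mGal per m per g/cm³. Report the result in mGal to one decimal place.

Δg_SB(A) = 981198.11 − 981282.40 + 0.3086×545.1 − 0.04193×2.39×545.1 = 29.30 mGal
Δg_SB(B) = 980972.43 − 981282.40 + 0.3086×1267.7 − 0.04193×2.39×1267.7 = -45.80 mGal
Difference = -45.80 − (29.30) = -75.10 mGal

-75.1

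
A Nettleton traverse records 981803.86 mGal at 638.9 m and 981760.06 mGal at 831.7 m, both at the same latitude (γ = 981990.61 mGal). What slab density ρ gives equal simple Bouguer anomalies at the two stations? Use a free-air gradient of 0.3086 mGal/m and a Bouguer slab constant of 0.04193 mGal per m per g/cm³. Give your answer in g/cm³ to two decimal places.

1.94

Δg_obs = 981760.06 − 981803.86 = -43.80 mGal over Δh = 831.7 − 638.9 = 192.8 m
Equal Bouguer anomalies ⇒ Δg_obs + (0.3086 − 0.04193ρ)·Δh = 0
0.3086 − 0.04193ρ = −Δg_obs/Δh = 0.22718
ρ = (0.3086 − 0.22718) / 0.04193 = 1.94 g/cm³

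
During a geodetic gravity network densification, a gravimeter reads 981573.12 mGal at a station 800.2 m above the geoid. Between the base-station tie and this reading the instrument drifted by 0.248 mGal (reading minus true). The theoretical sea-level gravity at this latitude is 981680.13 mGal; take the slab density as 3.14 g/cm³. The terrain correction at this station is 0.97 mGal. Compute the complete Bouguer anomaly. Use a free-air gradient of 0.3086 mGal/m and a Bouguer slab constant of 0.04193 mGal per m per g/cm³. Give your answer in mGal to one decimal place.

35.3

Drift-corrected reading = 981573.12 − (0.248) = 981572.872 mGal
Free-air correction = 0.3086 × 800.2 = 246.94 mGal
Free-air anomaly = 981572.872 − 981680.13 + (246.94) = 139.682 mGal
Bouguer slab correction = 0.04193 × 3.14 × 800.2 = 105.35 mGal
Simple Bouguer anomaly = 139.682 − (105.35) = 34.332 mGal
Complete Bouguer anomaly = 34.332 + 0.97 = 35.302 mGal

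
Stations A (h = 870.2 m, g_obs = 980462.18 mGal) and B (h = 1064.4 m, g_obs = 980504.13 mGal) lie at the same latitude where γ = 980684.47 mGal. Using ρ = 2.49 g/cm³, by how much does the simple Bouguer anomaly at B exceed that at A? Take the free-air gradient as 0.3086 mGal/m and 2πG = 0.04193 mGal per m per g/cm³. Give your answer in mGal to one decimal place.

Δg_SB(A) = 980462.18 − 980684.47 + 0.3086×870.2 − 0.04193×2.49×870.2 = -44.60 mGal
Δg_SB(B) = 980504.13 − 980684.47 + 0.3086×1064.4 − 0.04193×2.49×1064.4 = 37.00 mGal
Difference = 37.00 − (-44.60) = 81.60 mGal

81.6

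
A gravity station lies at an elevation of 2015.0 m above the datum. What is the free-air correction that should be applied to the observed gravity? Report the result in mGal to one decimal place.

Free-air correction = 0.3086 × 2015.0 = 621.8 mGal

621.8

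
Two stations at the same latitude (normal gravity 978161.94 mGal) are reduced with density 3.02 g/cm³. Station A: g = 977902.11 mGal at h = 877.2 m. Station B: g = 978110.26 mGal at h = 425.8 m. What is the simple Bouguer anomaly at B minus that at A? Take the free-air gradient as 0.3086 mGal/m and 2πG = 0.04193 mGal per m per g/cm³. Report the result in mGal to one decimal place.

126.0

Δg_SB(A) = 977902.11 − 978161.94 + 0.3086×877.2 − 0.04193×3.02×877.2 = -100.20 mGal
Δg_SB(B) = 978110.26 − 978161.94 + 0.3086×425.8 − 0.04193×3.02×425.8 = 25.80 mGal
Difference = 25.80 − (-100.20) = 126.00 mGal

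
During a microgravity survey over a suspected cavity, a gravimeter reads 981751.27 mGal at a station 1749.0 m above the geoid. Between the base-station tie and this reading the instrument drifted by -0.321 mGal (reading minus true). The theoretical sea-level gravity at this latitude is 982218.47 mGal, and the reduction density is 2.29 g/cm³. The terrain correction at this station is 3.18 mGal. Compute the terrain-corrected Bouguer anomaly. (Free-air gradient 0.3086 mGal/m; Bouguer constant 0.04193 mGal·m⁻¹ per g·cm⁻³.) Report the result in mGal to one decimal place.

-91.9

Drift-corrected reading = 981751.27 − (-0.321) = 981751.591 mGal
Free-air correction = 0.3086 × 1749.0 = 539.74 mGal
Free-air anomaly = 981751.591 − 982218.47 + (539.74) = 72.861 mGal
Bouguer slab correction = 0.04193 × 2.29 × 1749.0 = 167.94 mGal
Simple Bouguer anomaly = 72.861 − (167.94) = -95.079 mGal
Complete Bouguer anomaly = -95.079 + 3.18 = -91.899 mGal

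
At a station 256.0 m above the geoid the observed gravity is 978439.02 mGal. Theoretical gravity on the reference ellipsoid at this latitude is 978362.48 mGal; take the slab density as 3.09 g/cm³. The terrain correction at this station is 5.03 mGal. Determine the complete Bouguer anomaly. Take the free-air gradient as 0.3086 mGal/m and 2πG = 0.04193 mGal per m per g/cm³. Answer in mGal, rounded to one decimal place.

127.4

Free-air correction = 0.3086 × 256.0 = 79.00 mGal
Free-air anomaly = 978439.02 − 978362.48 + (79.00) = 155.54 mGal
Bouguer slab correction = 0.04193 × 3.09 × 256.0 = 33.17 mGal
Simple Bouguer anomaly = 155.54 − (33.17) = 122.37 mGal
Complete Bouguer anomaly = 122.37 + 5.03 = 127.40 mGal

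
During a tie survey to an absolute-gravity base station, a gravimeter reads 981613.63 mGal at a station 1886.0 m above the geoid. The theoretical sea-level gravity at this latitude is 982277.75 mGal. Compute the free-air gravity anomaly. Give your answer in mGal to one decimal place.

-82.1

Free-air correction = 0.3086 × 1886.0 = 582.02 mGal
Free-air anomaly = 981613.63 − 982277.75 + (582.02) = -82.10 mGal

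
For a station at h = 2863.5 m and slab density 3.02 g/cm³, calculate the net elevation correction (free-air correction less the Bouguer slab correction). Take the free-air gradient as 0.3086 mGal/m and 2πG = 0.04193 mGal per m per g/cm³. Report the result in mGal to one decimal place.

521.1

Combined gradient = 0.3086 − 0.04193 × 3.02 = 0.1819714 mGal/m
Combined elevation correction = 0.1819714 × 2863.5 = 521.1 mGal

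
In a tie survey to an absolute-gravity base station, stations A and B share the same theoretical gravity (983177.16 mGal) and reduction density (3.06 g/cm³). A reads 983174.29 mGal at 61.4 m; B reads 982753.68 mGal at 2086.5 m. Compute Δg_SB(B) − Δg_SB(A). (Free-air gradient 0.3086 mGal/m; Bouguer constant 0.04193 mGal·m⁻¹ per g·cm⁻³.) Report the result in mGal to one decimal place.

-55.5

Δg_SB(A) = 983174.29 − 983177.16 + 0.3086×61.4 − 0.04193×3.06×61.4 = 8.20 mGal
Δg_SB(B) = 982753.68 − 983177.16 + 0.3086×2086.5 − 0.04193×3.06×2086.5 = -47.30 mGal
Difference = -47.30 − (8.20) = -55.50 mGal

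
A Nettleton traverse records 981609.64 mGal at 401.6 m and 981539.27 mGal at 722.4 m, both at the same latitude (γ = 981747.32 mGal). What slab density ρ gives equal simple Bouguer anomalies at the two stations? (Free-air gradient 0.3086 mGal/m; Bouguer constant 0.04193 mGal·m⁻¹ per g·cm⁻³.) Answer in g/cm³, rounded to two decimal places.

Δg_obs = 981539.27 − 981609.64 = -70.37 mGal over Δh = 722.4 − 401.6 = 320.8 m
Equal Bouguer anomalies ⇒ Δg_obs + (0.3086 − 0.04193ρ)·Δh = 0
0.3086 − 0.04193ρ = −Δg_obs/Δh = 0.21936
ρ = (0.3086 − 0.21936) / 0.04193 = 2.13 g/cm³

2.13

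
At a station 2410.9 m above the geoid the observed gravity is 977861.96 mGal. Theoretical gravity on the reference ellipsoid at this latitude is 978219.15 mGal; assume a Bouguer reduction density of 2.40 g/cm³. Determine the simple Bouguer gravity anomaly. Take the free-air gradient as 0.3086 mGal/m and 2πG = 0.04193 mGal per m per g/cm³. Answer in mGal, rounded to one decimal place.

144.2

Free-air correction = 0.3086 × 2410.9 = 744.00 mGal
Free-air anomaly = 977861.96 − 978219.15 + (744.00) = 386.81 mGal
Bouguer slab correction = 0.04193 × 2.40 × 2410.9 = 242.61 mGal
Simple Bouguer anomaly = 386.81 − (242.61) = 144.20 mGal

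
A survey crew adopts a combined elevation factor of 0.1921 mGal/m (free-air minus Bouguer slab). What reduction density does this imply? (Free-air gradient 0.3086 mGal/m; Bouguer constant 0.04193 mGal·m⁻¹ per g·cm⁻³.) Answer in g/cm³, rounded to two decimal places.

2.78

0.1921 = 0.3086 − 0.04193 × ρ
ρ = (0.3086 − 0.1921) / 0.04193 = 2.78 g/cm³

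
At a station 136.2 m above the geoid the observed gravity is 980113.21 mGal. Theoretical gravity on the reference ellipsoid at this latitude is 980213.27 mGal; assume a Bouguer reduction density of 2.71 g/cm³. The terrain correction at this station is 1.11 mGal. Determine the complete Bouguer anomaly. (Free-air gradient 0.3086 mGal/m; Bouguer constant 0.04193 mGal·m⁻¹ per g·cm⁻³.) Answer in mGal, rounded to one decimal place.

-72.4

Free-air correction = 0.3086 × 136.2 = 42.03 mGal
Free-air anomaly = 980113.21 − 980213.27 + (42.03) = -58.03 mGal
Bouguer slab correction = 0.04193 × 2.71 × 136.2 = 15.48 mGal
Simple Bouguer anomaly = -58.03 − (15.48) = -73.51 mGal
Complete Bouguer anomaly = -73.51 + 1.11 = -72.40 mGal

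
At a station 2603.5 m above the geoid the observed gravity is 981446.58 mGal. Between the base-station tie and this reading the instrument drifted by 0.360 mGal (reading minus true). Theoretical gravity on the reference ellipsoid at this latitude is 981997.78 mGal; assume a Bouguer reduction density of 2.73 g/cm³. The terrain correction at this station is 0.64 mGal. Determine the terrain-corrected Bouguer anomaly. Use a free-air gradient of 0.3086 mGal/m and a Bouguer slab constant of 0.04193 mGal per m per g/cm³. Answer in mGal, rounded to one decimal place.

-45.5

Drift-corrected reading = 981446.58 − (0.360) = 981446.220 mGal
Free-air correction = 0.3086 × 2603.5 = 803.44 mGal
Free-air anomaly = 981446.220 − 981997.78 + (803.44) = 251.880 mGal
Bouguer slab correction = 0.04193 × 2.73 × 2603.5 = 298.02 mGal
Simple Bouguer anomaly = 251.880 − (298.02) = -46.140 mGal
Complete Bouguer anomaly = -46.140 + 0.64 = -45.500 mGal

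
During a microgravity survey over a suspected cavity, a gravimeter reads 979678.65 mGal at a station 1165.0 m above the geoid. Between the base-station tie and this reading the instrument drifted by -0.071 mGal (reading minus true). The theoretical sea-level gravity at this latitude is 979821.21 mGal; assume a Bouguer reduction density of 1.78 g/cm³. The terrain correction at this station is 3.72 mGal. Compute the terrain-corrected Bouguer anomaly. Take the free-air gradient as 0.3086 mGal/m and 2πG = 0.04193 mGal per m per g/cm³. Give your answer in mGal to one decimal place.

133.8

Drift-corrected reading = 979678.65 − (-0.071) = 979678.721 mGal
Free-air correction = 0.3086 × 1165.0 = 359.52 mGal
Free-air anomaly = 979678.721 − 979821.21 + (359.52) = 217.031 mGal
Bouguer slab correction = 0.04193 × 1.78 × 1165.0 = 86.95 mGal
Simple Bouguer anomaly = 217.031 − (86.95) = 130.081 mGal
Complete Bouguer anomaly = 130.081 + 3.72 = 133.801 mGal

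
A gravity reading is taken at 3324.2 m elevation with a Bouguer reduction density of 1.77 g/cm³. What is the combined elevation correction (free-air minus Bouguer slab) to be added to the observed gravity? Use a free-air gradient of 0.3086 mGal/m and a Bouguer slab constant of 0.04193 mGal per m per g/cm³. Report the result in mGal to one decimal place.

779.1

Combined gradient = 0.3086 − 0.04193 × 1.77 = 0.2343839 mGal/m
Combined elevation correction = 0.2343839 × 3324.2 = 779.1 mGal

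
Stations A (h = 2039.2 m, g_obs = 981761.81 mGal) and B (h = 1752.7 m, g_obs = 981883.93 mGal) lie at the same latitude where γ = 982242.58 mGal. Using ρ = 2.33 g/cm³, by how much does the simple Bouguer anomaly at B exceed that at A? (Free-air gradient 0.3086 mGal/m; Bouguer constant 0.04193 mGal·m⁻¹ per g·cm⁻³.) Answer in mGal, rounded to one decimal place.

Δg_SB(A) = 981761.81 − 982242.58 + 0.3086×2039.2 − 0.04193×2.33×2039.2 = -50.70 mGal
Δg_SB(B) = 981883.93 − 982242.58 + 0.3086×1752.7 − 0.04193×2.33×1752.7 = 11.00 mGal
Difference = 11.00 − (-50.70) = 61.70 mGal

61.7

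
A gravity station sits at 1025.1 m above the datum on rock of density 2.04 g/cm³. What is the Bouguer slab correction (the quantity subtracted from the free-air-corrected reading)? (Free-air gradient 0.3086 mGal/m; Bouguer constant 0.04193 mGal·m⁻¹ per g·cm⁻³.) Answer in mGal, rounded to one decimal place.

87.7

Bouguer slab correction = 0.04193 × 2.04 × 1025.1 = 87.7 mGal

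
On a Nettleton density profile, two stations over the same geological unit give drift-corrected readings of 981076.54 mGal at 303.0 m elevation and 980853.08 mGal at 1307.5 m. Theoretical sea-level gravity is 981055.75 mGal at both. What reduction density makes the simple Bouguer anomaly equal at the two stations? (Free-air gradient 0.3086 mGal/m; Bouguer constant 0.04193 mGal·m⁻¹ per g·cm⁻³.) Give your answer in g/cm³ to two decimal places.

2.05

Δg_obs = 980853.08 − 981076.54 = -223.46 mGal over Δh = 1307.5 − 303.0 = 1004.5 m
Equal Bouguer anomalies ⇒ Δg_obs + (0.3086 − 0.04193ρ)·Δh = 0
0.3086 − 0.04193ρ = −Δg_obs/Δh = 0.22246
ρ = (0.3086 − 0.22246) / 0.04193 = 2.05 g/cm³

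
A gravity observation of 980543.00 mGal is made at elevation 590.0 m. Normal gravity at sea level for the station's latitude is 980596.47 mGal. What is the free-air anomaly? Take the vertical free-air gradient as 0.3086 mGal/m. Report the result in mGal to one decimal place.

Free-air correction = 0.3086 × 590.0 = 182.07 mGal
Free-air anomaly = 980543.00 − 980596.47 + (182.07) = 128.60 mGal

128.6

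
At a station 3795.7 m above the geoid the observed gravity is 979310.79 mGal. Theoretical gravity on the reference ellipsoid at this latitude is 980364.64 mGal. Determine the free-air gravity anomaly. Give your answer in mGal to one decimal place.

Free-air correction = 0.3086 × 3795.7 = 1171.35 mGal
Free-air anomaly = 979310.79 − 980364.64 + (1171.35) = 117.50 mGal

117.5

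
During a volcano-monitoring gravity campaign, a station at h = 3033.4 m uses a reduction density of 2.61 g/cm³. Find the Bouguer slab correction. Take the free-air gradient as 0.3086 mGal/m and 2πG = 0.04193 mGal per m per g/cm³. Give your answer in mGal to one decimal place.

332.0

Bouguer slab correction = 0.04193 × 2.61 × 3033.4 = 332.0 mGal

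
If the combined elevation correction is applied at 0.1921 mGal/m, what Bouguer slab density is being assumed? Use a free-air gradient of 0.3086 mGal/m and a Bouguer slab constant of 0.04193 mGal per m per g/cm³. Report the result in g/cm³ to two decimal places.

2.78

0.1921 = 0.3086 − 0.04193 × ρ
ρ = (0.3086 − 0.1921) / 0.04193 = 2.78 g/cm³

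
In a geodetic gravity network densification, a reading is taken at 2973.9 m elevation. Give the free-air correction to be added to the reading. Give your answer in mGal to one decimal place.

917.7

Free-air correction = 0.3086 × 2973.9 = 917.7 mGal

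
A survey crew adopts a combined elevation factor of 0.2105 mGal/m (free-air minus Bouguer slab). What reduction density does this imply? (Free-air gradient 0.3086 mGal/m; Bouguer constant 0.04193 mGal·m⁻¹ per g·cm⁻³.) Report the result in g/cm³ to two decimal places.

2.34

0.2105 = 0.3086 − 0.04193 × ρ
ρ = (0.3086 − 0.2105) / 0.04193 = 2.34 g/cm³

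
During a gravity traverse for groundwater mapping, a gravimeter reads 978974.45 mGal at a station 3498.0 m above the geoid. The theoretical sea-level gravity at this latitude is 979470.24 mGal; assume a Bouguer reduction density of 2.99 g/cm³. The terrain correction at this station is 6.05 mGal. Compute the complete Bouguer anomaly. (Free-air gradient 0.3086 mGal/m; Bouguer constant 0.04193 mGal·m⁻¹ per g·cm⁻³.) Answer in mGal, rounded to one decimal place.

Free-air correction = 0.3086 × 3498.0 = 1079.48 mGal
Free-air anomaly = 978974.45 − 979470.24 + (1079.48) = 583.69 mGal
Bouguer slab correction = 0.04193 × 2.99 × 3498.0 = 438.55 mGal
Simple Bouguer anomaly = 583.69 − (438.55) = 145.14 mGal
Complete Bouguer anomaly = 145.14 + 6.05 = 151.19 mGal

151.2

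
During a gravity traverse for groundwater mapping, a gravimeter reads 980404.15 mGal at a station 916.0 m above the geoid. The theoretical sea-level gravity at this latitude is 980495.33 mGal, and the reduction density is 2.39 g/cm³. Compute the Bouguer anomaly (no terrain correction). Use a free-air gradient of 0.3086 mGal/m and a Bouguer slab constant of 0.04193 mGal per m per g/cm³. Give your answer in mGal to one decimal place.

Free-air correction = 0.3086 × 916.0 = 282.68 mGal
Free-air anomaly = 980404.15 − 980495.33 + (282.68) = 191.50 mGal
Bouguer slab correction = 0.04193 × 2.39 × 916.0 = 91.79 mGal
Simple Bouguer anomaly = 191.50 − (91.79) = 99.71 mGal

99.7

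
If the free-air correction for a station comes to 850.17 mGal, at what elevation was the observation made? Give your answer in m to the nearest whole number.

2755

h = 850.17 / 0.3086 = 2754.93 m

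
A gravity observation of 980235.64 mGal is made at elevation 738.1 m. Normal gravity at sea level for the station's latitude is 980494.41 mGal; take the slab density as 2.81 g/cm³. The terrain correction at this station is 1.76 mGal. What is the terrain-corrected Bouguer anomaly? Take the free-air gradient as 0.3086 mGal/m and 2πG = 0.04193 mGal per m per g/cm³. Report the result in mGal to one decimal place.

-116.2

Free-air correction = 0.3086 × 738.1 = 227.78 mGal
Free-air anomaly = 980235.64 − 980494.41 + (227.78) = -30.99 mGal
Bouguer slab correction = 0.04193 × 2.81 × 738.1 = 86.97 mGal
Simple Bouguer anomaly = -30.99 − (86.97) = -117.96 mGal
Complete Bouguer anomaly = -117.96 + 1.76 = -116.20 mGal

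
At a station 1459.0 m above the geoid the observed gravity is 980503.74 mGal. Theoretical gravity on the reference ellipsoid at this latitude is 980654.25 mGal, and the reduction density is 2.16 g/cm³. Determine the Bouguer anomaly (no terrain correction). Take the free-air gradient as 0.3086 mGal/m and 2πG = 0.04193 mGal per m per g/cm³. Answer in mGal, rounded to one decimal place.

167.6

Free-air correction = 0.3086 × 1459.0 = 450.25 mGal
Free-air anomaly = 980503.74 − 980654.25 + (450.25) = 299.74 mGal
Bouguer slab correction = 0.04193 × 2.16 × 1459.0 = 132.14 mGal
Simple Bouguer anomaly = 299.74 − (132.14) = 167.60 mGal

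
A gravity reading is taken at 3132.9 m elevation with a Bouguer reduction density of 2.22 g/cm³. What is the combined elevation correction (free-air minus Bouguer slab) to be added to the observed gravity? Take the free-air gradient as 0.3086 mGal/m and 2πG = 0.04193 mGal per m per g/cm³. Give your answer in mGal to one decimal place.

Combined gradient = 0.3086 − 0.04193 × 2.22 = 0.2155154 mGal/m
Combined elevation correction = 0.2155154 × 3132.9 = 675.2 mGal

675.2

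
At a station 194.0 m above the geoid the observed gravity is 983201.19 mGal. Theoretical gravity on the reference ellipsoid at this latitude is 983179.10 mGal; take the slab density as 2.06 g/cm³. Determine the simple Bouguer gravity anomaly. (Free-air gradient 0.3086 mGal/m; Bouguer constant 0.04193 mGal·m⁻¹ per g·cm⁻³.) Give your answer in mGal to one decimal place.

Free-air correction = 0.3086 × 194.0 = 59.87 mGal
Free-air anomaly = 983201.19 − 983179.10 + (59.87) = 81.96 mGal
Bouguer slab correction = 0.04193 × 2.06 × 194.0 = 16.76 mGal
Simple Bouguer anomaly = 81.96 − (16.76) = 65.20 mGal

65.2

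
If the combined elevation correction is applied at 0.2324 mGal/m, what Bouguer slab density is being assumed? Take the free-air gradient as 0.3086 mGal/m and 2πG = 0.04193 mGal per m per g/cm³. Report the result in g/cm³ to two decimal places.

1.82

0.2324 = 0.3086 − 0.04193 × ρ
ρ = (0.3086 − 0.2324) / 0.04193 = 1.82 g/cm³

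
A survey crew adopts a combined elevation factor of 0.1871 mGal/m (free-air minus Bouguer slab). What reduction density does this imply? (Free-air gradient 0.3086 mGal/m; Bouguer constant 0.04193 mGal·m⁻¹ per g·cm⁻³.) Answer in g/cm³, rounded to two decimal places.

2.90

0.1871 = 0.3086 − 0.04193 × ρ
ρ = (0.3086 − 0.1871) / 0.04193 = 2.90 g/cm³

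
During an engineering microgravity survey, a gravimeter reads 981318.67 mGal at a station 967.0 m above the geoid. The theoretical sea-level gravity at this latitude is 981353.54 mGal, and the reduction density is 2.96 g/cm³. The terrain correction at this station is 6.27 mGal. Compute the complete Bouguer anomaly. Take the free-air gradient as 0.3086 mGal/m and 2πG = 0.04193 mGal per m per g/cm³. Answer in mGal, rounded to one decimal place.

149.8

Free-air correction = 0.3086 × 967.0 = 298.42 mGal
Free-air anomaly = 981318.67 − 981353.54 + (298.42) = 263.55 mGal
Bouguer slab correction = 0.04193 × 2.96 × 967.0 = 120.02 mGal
Simple Bouguer anomaly = 263.55 − (120.02) = 143.53 mGal
Complete Bouguer anomaly = 143.53 + 6.27 = 149.80 mGal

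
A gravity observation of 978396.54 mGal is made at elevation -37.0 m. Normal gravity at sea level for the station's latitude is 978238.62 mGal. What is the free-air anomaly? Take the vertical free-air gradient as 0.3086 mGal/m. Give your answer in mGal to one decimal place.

Free-air correction = 0.3086 × -37.0 = -11.42 mGal
Free-air anomaly = 978396.54 − 978238.62 + (-11.42) = 146.50 mGal

146.5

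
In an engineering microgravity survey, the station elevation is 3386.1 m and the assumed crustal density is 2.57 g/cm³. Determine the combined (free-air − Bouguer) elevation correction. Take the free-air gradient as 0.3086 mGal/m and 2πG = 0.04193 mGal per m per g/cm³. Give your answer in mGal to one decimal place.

680.1

Combined gradient = 0.3086 − 0.04193 × 2.57 = 0.2008399 mGal/m
Combined elevation correction = 0.2008399 × 3386.1 = 680.1 mGal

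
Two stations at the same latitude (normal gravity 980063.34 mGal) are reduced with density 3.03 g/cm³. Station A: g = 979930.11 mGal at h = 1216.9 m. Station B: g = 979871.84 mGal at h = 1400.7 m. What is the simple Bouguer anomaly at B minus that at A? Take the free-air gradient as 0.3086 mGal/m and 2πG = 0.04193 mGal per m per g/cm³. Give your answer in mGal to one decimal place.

-24.9

Δg_SB(A) = 979930.11 − 980063.34 + 0.3086×1216.9 − 0.04193×3.03×1216.9 = 87.70 mGal
Δg_SB(B) = 979871.84 − 980063.34 + 0.3086×1400.7 − 0.04193×3.03×1400.7 = 62.80 mGal
Difference = 62.80 − (87.70) = -24.90 mGal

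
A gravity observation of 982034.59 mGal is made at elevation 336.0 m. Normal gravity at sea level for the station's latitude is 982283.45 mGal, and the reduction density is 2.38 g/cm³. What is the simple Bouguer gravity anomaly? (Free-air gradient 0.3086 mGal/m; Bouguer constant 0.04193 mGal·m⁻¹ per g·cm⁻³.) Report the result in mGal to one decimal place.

Free-air correction = 0.3086 × 336.0 = 103.69 mGal
Free-air anomaly = 982034.59 − 982283.45 + (103.69) = -145.17 mGal
Bouguer slab correction = 0.04193 × 2.38 × 336.0 = 33.53 mGal
Simple Bouguer anomaly = -145.17 − (33.53) = -178.70 mGal

-178.7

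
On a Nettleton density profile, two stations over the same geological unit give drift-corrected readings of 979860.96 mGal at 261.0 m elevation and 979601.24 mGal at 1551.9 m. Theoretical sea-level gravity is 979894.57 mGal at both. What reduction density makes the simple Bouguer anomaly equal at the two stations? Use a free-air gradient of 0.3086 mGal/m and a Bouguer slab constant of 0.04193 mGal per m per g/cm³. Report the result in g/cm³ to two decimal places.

2.56

Δg_obs = 979601.24 − 979860.96 = -259.72 mGal over Δh = 1551.9 − 261.0 = 1290.9 m
Equal Bouguer anomalies ⇒ Δg_obs + (0.3086 − 0.04193ρ)·Δh = 0
0.3086 − 0.04193ρ = −Δg_obs/Δh = 0.20119
ρ = (0.3086 − 0.20119) / 0.04193 = 2.56 g/cm³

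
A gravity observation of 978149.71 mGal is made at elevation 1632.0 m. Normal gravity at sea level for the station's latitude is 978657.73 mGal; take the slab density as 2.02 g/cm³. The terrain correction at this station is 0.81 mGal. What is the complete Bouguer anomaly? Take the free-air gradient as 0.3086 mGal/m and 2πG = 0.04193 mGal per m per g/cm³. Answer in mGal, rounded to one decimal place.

-141.8

Free-air correction = 0.3086 × 1632.0 = 503.64 mGal
Free-air anomaly = 978149.71 − 978657.73 + (503.64) = -4.38 mGal
Bouguer slab correction = 0.04193 × 2.02 × 1632.0 = 138.23 mGal
Simple Bouguer anomaly = -4.38 − (138.23) = -142.61 mGal
Complete Bouguer anomaly = -142.61 + 0.81 = -141.80 mGal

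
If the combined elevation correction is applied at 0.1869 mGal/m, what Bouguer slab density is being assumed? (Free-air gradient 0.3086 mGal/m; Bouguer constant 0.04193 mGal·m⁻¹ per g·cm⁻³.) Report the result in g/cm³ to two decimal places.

0.1869 = 0.3086 − 0.04193 × ρ
ρ = (0.3086 − 0.1869) / 0.04193 = 2.90 g/cm³

2.90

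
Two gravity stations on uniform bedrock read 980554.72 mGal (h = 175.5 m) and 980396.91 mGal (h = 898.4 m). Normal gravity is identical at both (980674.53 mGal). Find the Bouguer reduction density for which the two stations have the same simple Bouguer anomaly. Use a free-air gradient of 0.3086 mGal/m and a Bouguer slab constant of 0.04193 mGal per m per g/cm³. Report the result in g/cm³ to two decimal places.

Δg_obs = 980396.91 − 980554.72 = -157.81 mGal over Δh = 898.4 − 175.5 = 722.9 m
Equal Bouguer anomalies ⇒ Δg_obs + (0.3086 − 0.04193ρ)·Δh = 0
0.3086 − 0.04193ρ = −Δg_obs/Δh = 0.21830
ρ = (0.3086 − 0.21830) / 0.04193 = 2.15 g/cm³

2.15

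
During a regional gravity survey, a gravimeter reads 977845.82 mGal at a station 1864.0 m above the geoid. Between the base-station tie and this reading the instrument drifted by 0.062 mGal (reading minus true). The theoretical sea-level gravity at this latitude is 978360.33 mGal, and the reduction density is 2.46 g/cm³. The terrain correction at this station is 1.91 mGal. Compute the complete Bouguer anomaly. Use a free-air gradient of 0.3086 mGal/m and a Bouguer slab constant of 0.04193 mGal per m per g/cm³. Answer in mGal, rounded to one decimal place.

-129.7

Drift-corrected reading = 977845.82 − (0.062) = 977845.758 mGal
Free-air correction = 0.3086 × 1864.0 = 575.23 mGal
Free-air anomaly = 977845.758 − 978360.33 + (575.23) = 60.658 mGal
Bouguer slab correction = 0.04193 × 2.46 × 1864.0 = 192.27 mGal
Simple Bouguer anomaly = 60.658 − (192.27) = -131.612 mGal
Complete Bouguer anomaly = -131.612 + 1.91 = -129.702 mGal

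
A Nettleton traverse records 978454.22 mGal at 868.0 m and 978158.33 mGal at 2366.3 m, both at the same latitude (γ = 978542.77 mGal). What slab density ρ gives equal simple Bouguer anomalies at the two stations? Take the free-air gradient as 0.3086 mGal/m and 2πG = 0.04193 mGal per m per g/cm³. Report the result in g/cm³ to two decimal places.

2.65

Δg_obs = 978158.33 − 978454.22 = -295.89 mGal over Δh = 2366.3 − 868.0 = 1498.3 m
Equal Bouguer anomalies ⇒ Δg_obs + (0.3086 − 0.04193ρ)·Δh = 0
0.3086 − 0.04193ρ = −Δg_obs/Δh = 0.19748
ρ = (0.3086 − 0.19748) / 0.04193 = 2.65 g/cm³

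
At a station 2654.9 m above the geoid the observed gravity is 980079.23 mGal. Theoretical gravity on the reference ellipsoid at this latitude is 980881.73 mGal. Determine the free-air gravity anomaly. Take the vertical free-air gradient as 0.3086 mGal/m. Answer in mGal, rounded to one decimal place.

Free-air correction = 0.3086 × 2654.9 = 819.30 mGal
Free-air anomaly = 980079.23 − 980881.73 + (819.30) = 16.80 mGal

16.8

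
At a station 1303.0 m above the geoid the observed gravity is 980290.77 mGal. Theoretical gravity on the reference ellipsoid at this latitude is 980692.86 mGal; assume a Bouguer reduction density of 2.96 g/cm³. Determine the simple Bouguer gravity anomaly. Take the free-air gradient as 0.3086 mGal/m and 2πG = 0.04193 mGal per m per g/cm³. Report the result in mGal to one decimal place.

Free-air correction = 0.3086 × 1303.0 = 402.11 mGal
Free-air anomaly = 980290.77 − 980692.86 + (402.11) = 0.02 mGal
Bouguer slab correction = 0.04193 × 2.96 × 1303.0 = 161.72 mGal
Simple Bouguer anomaly = 0.02 − (161.72) = -161.70 mGal

-161.7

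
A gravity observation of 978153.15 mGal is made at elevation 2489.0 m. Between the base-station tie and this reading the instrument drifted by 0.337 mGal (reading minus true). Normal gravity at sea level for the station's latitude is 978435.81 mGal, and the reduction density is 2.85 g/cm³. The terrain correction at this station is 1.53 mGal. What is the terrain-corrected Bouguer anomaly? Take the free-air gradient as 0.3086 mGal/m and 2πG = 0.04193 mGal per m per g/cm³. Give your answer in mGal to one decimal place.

Drift-corrected reading = 978153.15 − (0.337) = 978152.813 mGal
Free-air correction = 0.3086 × 2489.0 = 768.11 mGal
Free-air anomaly = 978152.813 − 978435.81 + (768.11) = 485.113 mGal
Bouguer slab correction = 0.04193 × 2.85 × 2489.0 = 297.44 mGal
Simple Bouguer anomaly = 485.113 − (297.44) = 187.673 mGal
Complete Bouguer anomaly = 187.673 + 1.53 = 189.203 mGal

189.2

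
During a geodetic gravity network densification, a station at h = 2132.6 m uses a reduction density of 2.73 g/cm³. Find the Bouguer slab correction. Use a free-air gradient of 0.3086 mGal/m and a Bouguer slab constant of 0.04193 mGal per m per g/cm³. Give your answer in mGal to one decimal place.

244.1

Bouguer slab correction = 0.04193 × 2.73 × 2132.6 = 244.1 mGal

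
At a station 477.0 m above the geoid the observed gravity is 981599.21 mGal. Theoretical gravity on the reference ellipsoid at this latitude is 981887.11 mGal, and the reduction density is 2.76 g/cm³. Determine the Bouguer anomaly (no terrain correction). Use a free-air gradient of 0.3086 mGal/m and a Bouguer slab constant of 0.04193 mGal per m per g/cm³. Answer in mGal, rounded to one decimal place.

Free-air correction = 0.3086 × 477.0 = 147.20 mGal
Free-air anomaly = 981599.21 − 981887.11 + (147.20) = -140.70 mGal
Bouguer slab correction = 0.04193 × 2.76 × 477.0 = 55.20 mGal
Simple Bouguer anomaly = -140.70 − (55.20) = -195.90 mGal

-195.9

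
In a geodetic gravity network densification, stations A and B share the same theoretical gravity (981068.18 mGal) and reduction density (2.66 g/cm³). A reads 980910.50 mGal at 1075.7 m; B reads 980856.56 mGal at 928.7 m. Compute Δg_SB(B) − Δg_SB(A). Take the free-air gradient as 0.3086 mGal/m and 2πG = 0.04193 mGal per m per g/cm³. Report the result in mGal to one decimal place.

-82.9

Δg_SB(A) = 980910.50 − 981068.18 + 0.3086×1075.7 − 0.04193×2.66×1075.7 = 54.30 mGal
Δg_SB(B) = 980856.56 − 981068.18 + 0.3086×928.7 − 0.04193×2.66×928.7 = -28.60 mGal
Difference = -28.60 − (54.30) = -82.90 mGal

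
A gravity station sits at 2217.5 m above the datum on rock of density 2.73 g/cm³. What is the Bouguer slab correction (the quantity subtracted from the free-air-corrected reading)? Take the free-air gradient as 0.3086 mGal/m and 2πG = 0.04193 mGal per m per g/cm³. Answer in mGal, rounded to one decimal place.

253.8

Bouguer slab correction = 0.04193 × 2.73 × 2217.5 = 253.8 mGal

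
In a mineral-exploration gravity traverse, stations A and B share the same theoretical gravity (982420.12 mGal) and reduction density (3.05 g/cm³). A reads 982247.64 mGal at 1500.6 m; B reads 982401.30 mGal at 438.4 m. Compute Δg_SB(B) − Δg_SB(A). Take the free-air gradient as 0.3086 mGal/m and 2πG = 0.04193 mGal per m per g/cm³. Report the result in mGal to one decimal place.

Δg_SB(A) = 982247.64 − 982420.12 + 0.3086×1500.6 − 0.04193×3.05×1500.6 = 98.70 mGal
Δg_SB(B) = 982401.30 − 982420.12 + 0.3086×438.4 − 0.04193×3.05×438.4 = 60.40 mGal
Difference = 60.40 − (98.70) = -38.30 mGal

-38.3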